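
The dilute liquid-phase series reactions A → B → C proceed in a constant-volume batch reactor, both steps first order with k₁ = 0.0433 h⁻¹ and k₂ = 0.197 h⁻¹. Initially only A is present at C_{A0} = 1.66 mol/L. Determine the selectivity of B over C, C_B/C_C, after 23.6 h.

0.182

Solving the coupled first-order balances gives C_B(t) = [k₁/(k₂−k₁)]·C_{A0}·(e^(−k₁t) − e^(−k₂t)).
e^(−k₁t) = e^(−0.0433×23.6) = e^(−1.022) = 0.3599; e^(−k₂t) = e^(−4.649) = 0.009569.
C_B = 0.0433×1.66/(0.197−0.0433) × (0.3599−0.009569) = 0.4677×0.3503 = 0.1638 mol/L.
C_A = C_{A0}e^(−k₁t) = 0.5975 mol/L, so C_C = C_{A0}−C_A−C_B = 0.8987 mol/L; C_B/C_C = 0.182.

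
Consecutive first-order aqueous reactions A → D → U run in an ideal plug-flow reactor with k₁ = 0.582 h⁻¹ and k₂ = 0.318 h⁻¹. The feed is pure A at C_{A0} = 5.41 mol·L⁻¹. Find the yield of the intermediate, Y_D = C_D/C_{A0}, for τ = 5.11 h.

0.321

The intermediate concentration in a first-order A→B→C sequence is C_D = k₁C_{A0}(e^(−k₁τ) − e^(−k₂τ))/(k₂−k₁).
e^(−k₁τ) = e^(−0.582×5.11) = e^(−2.974) = 0.05110; e^(−k₂τ) = e^(−1.625) = 0.1969.
C_D = 0.582×5.41/(0.318−0.582) × (0.05110−0.1969) = (-11.93)×(-0.1458) = 1.739 mol·L⁻¹.
Y_D = C_D/C_{A0} = 1.739/5.41 = 0.321.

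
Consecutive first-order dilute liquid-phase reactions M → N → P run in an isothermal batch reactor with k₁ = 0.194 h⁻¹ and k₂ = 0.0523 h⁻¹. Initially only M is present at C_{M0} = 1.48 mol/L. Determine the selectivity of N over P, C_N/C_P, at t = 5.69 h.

5.32

Solving the coupled first-order balances gives C_N(t) = [k₁/(k₂−k₁)]·C_{M0}·(e^(−k₁t) − e^(−k₂t)).
e^(−k₁t) = e^(−0.194×5.69) = e^(−1.104) = 0.3316; e^(−k₂t) = e^(−0.2976) = 0.7426.
C_N = 0.194×1.48/(0.0523−0.194) × (0.3316−0.7426) = (-2.026)×(-0.4110) = 0.8328 mol/L.
C_M = C_{M0}e^(−k₁t) = 0.4908 mol/L, so C_P = C_{M0}−C_M−C_N = 0.1564 mol/L; C_N/C_P = 5.32.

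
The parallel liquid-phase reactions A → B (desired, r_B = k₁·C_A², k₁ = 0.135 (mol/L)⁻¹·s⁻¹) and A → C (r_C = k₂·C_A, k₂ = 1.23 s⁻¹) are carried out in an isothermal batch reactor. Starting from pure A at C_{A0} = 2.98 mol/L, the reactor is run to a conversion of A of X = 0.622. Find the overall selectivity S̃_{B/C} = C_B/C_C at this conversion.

C_A = C_{A0}(1−X) = 1.126 mol/L.
Along a PFR/batch, dC_C/dC_A = −r_C/(r_B+r_C) = −k₂/(k₂+k₁·C_A).
Integrating from C_{A0} to C_A: C_C = (1.23/0.135)·ln[(1.23+0.135·2.98)/(1.23+0.135·1.13)] = 9.111·ln(1.632/1.382) = 1.516 mol/L.
Then C_B = (C_{A0}−C_A) − C_C = 1.854 − 1.516 = 0.3374 mol/L.
S̃_{B/C} = C_B/C_C = 0.3374/1.516 = 0.223.

0.223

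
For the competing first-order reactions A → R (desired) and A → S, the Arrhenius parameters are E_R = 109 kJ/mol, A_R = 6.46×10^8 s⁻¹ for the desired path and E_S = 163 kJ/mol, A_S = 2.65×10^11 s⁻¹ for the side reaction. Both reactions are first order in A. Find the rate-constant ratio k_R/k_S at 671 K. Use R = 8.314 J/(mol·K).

39.0

k_R/k_S = (A_R/A_S)·exp[−(E_R−E_S)/(RT)] = (A_R/A_S)·exp[(E_S−E_R)/(RT)].
(E_S−E_R)/(RT) = (163−109)×10³/(8.314×671) = 54000/5579 = 9.680.
k_R/k_S = (6.46×10^8/2.65×10^11)·exp(9.680) = 0.002438 × 15989 = 39.0.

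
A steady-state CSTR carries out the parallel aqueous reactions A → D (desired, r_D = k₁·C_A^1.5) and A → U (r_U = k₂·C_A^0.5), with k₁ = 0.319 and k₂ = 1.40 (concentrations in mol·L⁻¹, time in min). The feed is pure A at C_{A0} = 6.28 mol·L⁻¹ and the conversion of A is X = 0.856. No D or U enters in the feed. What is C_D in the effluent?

Exit C_A = C_{A0}(1−X) = 6.28×0.144 = 0.9043 mol·L⁻¹.
In a CSTR the entire volume is at exit conditions, so r_D = 0.319×0.9043^1.5 = 0.2743 and r_U = 1.40×0.9043^0.5 = 1.331.
Fraction of consumed A going to D: r_D/(r_D+r_U) = 0.1709.
C_D = 0.1709·C_{A0}·X = 0.1709×6.28×0.856 = 0.918 mol·L⁻¹.

0.918 mol·L⁻¹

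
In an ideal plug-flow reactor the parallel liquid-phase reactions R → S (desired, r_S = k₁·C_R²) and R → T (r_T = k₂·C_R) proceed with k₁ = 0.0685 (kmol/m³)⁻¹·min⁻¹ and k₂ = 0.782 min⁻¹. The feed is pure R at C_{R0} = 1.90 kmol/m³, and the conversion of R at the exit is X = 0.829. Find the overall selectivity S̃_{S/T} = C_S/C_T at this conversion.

C_R = C_{R0}(1−X) = 0.3249 kmol/m³.
Along a PFR/batch, dC_T/dC_R = −r_T/(r_S+r_T) = −k₂/(k₂+k₁·C_R).
Integrating from C_{R0} to C_R: C_T = (0.782/0.0685)·ln[(0.782+0.0685·1.90)/(0.782+0.0685·0.325)] = 11.42·ln(0.9122/0.8043) = 1.437 kmol/m³.
Then C_S = (C_{R0}−C_R) − C_T = 1.575 − 1.437 = 0.1380 kmol/m³.
S̃_{S/T} = C_S/C_T = 0.1380/1.437 = 0.0960.

0.0960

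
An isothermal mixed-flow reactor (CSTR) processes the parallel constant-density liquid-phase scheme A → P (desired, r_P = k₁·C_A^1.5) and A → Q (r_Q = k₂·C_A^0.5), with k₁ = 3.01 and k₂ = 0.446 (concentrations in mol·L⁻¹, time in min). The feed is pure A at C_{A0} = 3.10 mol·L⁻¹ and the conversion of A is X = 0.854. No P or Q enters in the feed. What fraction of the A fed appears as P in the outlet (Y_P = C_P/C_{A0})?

Exit C_A = C_{A0}(1−X) = 3.10×0.146 = 0.4526 mol·L⁻¹.
A CSTR operates uniformly at the exit composition, giving r_P = 0.9165 and r_Q = 0.3000 (each k·C_A^n at C_A = 0.4526).
Fraction of consumed A going to P: r_P/(r_P+r_Q) = 0.7534.
C_P = 0.7534·C_{A0}·X = 0.7534×3.10×0.854 = 1.99 mol·L⁻¹; Y_P = C_P/C_{A0} = 0.643.

0.643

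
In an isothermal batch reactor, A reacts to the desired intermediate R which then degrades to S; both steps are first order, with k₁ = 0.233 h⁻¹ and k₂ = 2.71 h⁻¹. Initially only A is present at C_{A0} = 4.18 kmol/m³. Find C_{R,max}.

0.285 kmol/m³

Evaluating C_R at t_opt = ln(k₂/k₁)/(k₂−k₁) gives C_{R,max}/C_{A0} = (k₁/k₂)^[k₂/(k₂−k₁)].
= (0.233/2.71)^(2.71/(2.71−0.233)) = (0.08598)^(1.094) = 0.06826.
C_{R,max} = 0.06826×4.18 = 0.285 kmol/m³.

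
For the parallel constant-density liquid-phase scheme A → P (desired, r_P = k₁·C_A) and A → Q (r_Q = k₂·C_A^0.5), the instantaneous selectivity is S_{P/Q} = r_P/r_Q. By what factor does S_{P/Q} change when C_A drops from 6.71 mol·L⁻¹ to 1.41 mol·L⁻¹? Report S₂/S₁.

S_{P/Q} = (k₁/k₂)·C_A^0.5, so S₂/S₁ = (C_{A,2}/C_{A,1})^0.5.
= (1.41/6.71)^0.5 = (0.2101)^0.5 = 0.458.
Selectivity toward P falls as C_A falls — high-concentration operation is favoured.

0.458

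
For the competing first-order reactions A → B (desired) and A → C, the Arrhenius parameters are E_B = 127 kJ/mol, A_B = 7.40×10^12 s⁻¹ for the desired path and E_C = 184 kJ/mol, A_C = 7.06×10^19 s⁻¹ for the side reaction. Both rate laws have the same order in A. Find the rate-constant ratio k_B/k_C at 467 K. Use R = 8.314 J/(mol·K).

0.249

With equal orders, S_{B/C} = k_B/k_C = (A_B/A_C)·exp[(E_C−E_B)/(RT)].
(E_C−E_B)/(RT) = (184−127)×10³/(8.314×467) = 57000/3883 = 14.68.
k_B/k_C = (7.40×10^12/7.06×10^19)·exp(14.68) = 1.048×10^-7 × 2.376×10^6 = 0.249.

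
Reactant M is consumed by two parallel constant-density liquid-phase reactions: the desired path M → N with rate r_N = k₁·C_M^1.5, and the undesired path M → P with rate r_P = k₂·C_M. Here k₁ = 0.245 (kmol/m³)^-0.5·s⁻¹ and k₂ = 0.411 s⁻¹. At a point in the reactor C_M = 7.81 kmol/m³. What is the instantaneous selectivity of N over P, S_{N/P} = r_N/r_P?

1.67

S_{N/P} = r_N/r_P = (k₁·C_M^1.5)/(k₂·C_M) = (k₁/k₂)·C_M^0.5.
= (0.245×7.810^1.5) / (0.411×7.810) = 5.347/3.210 = 1.67.
Since the desired path is higher order in M, keeping C_M high (PFR or concentrated feed) favours N.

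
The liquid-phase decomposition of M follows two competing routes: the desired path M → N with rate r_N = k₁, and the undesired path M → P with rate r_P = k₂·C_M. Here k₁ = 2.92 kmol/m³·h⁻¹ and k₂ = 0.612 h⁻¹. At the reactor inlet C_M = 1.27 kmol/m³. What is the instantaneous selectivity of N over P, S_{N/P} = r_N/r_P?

3.76

S_{N/P} = r_N/r_P = (k₁)/(k₂·C_M) = (k₁/k₂)·C_M⁻¹.
= (2.92) / (0.612×1.270) = 2.920/0.7772 = 3.76.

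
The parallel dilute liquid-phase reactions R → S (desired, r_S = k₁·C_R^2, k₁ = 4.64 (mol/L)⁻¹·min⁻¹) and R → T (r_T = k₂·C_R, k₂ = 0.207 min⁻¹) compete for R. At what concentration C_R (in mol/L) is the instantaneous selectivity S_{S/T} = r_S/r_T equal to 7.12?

0.318 mol/L

S_{S/T} = (k₁/k₂)·C_R ⇒ C_R = S·k₂/k₁.
= 7.12×0.207/4.64 = 0.318 mol/L.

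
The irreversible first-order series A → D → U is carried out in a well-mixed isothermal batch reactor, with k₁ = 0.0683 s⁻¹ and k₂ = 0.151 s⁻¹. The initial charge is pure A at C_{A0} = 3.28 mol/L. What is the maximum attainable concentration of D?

0.770 mol/L

For a first-order series the maximum intermediate yield is C_{D,max}/C_{A0} = (k₁/k₂)^[k₂/(k₂−k₁)].
= (0.0683/0.151)^(0.151/(0.151−0.0683)) = (0.4523)^(1.826) = 0.2349.
C_{D,max} = 0.2349×3.28 = 0.770 mol/L.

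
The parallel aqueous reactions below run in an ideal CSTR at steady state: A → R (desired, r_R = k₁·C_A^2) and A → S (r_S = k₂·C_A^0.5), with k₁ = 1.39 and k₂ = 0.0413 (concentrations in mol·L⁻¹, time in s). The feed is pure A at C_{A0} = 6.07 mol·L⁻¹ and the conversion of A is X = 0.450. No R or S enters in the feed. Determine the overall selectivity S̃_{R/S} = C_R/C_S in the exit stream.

Exit C_A = C_{A0}(1−X) = 6.07×0.550 = 3.339 mol·L⁻¹.
A CSTR operates uniformly at the exit composition, giving r_R = 15.49 and r_S = 0.07546 (each k·C_A^n at C_A = 3.339).
Overall selectivity = C_R/C_S = r_Rτ/(r_Sτ) = r_R/r_S = 205.

205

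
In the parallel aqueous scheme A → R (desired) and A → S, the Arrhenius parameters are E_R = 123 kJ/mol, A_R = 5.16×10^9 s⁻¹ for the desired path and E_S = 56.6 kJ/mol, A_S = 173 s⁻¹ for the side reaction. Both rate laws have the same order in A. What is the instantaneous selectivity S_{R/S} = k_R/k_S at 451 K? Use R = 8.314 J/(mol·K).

0.608

With equal orders, S_{R/S} = k_R/k_S = (A_R/A_S)·exp[(E_S−E_R)/(RT)].
(E_S−E_R)/(RT) = (56.6−123)×10³/(8.314×451) = -66400/3750 = -17.71.
k_R/k_S = (5.16×10^9/173)·exp(-17.71) = 2.983×10^7 × 2.038×10^-8 = 0.608.
Since E_R > E_S, raising the temperature improves selectivity toward R.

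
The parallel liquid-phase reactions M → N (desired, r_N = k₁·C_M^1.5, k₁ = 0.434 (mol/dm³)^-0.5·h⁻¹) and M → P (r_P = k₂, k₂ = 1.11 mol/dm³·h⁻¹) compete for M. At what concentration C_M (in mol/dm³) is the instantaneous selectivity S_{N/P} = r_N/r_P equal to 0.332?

S_{N/P} = (k₁/k₂)·C_M^1.5 ⇒ C_M = (S·k₂/k₁)^(1/1.5).
= (0.332×1.11/0.434)^(0.6667) = (0.8491)^(0.6667) = 0.897 mol/dm³.

0.897 mol/dm³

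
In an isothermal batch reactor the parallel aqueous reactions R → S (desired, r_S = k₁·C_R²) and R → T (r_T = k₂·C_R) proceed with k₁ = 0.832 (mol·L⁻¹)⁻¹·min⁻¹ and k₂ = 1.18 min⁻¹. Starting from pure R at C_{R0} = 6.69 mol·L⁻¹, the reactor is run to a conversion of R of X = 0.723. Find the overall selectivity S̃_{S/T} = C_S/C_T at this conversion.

C_R = C_{R0}(1−X) = 1.853 mol·L⁻¹.
Along a PFR/batch, dC_T/dC_R = −r_T/(r_S+r_T) = −k₂/(k₂+k₁·C_R).
Integrating from C_{R0} to C_R: C_T = (1.18/0.832)·ln[(1.18+0.832·6.69)/(1.18+0.832·1.85)] = 1.418·ln(6.746/2.722) = 1.287 mol·L⁻¹.
Then C_S = (C_{R0}−C_R) − C_T = 4.837 − 1.287 = 3.550 mol·L⁻¹.
S̃_{S/T} = C_S/C_T = 3.550/1.287 = 2.76.

2.76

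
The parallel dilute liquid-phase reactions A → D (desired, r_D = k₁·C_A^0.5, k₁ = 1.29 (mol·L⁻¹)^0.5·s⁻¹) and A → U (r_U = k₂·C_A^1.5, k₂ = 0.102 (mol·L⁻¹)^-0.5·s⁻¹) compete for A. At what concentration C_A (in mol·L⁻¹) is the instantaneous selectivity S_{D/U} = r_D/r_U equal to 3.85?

S_{D/U} = (k₁/k₂)·C_A⁻¹ ⇒ C_A = (S·k₂/k₁)^(-1).
= (3.85×0.102/1.29)^(-1) = (0.3044)^(-1) = 3.28 mol·L⁻¹.

3.28 mol·L⁻¹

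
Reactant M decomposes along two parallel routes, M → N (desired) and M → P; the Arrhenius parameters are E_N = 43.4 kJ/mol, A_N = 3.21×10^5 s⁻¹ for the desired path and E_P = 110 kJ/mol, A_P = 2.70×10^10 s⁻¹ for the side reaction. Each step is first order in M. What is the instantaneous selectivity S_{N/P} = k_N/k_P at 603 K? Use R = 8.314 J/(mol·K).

6.99

Since both paths have the same order in M, the concentration cancels and S_{N/P} = k_N/k_P = (A_N/A_P)·exp[(E_P−E_N)/(RT)].
(E_P−E_N)/(RT) = (110−43.4)×10³/(8.314×603) = 66600/5013 = 13.28.
k_N/k_P = (3.21×10^5/2.70×10^10)·exp(13.28) = 1.189×10^-5 × 5.880×10^5 = 6.99.
Since E_N < E_P, lowering the temperature improves selectivity toward N.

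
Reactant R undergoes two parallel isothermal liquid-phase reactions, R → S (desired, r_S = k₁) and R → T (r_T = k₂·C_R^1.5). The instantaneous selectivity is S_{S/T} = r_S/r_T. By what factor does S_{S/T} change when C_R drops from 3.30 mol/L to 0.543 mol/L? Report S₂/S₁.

S_{S/T} = (k₁/k₂)·C_R^-1.5, so S₂/S₁ = (C_{R,2}/C_{R,1})^-1.5.
= (0.543/3.30)^(-1.5) = (0.1645)^(-1.5) = 15.0.

15.0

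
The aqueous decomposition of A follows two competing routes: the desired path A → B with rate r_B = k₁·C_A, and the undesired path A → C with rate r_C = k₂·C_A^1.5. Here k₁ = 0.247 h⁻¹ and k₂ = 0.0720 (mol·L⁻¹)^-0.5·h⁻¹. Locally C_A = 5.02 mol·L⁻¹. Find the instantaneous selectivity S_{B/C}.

1.53

S_{B/C} = r_B/r_C = (k₁·C_A)/(k₂·C_A^1.5) = (k₁/k₂)·C_A^-0.5.
= (0.247×5.020) / (0.0720×5.020^1.5) = 1.240/0.8098 = 1.53.
The undesired path is higher order in A, so low C_A (CSTR or dilute feed) favours B.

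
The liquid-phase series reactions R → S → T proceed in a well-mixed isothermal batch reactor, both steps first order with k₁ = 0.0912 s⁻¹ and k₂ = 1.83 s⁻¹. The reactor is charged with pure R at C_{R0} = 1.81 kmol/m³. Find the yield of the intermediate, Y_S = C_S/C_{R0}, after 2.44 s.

For first-order series with pure R initially, C_S(t) = k₁C_{R0}/(k₂−k₁)·(e^(−k₁t) − e^(−k₂t)).
e^(−k₁t) = e^(−0.0912×2.44) = e^(−0.2225) = 0.8005; e^(−k₂t) = e^(−4.465) = 0.01150.
C_S = 0.0912×1.81/(1.83−0.0912) × (0.8005−0.01150) = 0.09493×0.7890 = 0.07490 kmol/m³.
Y_S = C_S/C_{R0} = 0.07490/1.81 = 0.0414.

0.0414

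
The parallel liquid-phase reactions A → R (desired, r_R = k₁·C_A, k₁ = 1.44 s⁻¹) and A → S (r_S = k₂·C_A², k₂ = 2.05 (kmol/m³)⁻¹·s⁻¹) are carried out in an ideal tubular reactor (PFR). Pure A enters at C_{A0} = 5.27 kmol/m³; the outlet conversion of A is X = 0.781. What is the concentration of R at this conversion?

C_A = C_{A0}(1−X) = 1.154 kmol/m³.
Along a PFR/batch, dC_R/dC_A = −r_R/(r_R+r_S) = −k₁/(k₁+k₂·C_A).
Integrating from C_{A0} to C_A: C_R = (1.44/2.05)·ln[(1.44+2.05·5.27)/(1.44+2.05·1.15)] = 0.7024·ln(12.24/3.806) = 0.8207 kmol/m³.

0.821 kmol/m³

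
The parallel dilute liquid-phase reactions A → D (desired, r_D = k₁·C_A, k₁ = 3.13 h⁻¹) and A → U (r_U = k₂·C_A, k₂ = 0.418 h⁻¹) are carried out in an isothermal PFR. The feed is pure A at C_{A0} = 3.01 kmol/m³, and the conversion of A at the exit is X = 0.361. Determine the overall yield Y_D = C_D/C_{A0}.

0.318

C_A = C_{A0}(1−X) = 1.923 kmol/m³.
Both paths are first order in A, so the instantaneous fraction to D is constant: dC_D/d(−C_A) = k₁/(k₁+k₂) = 0.8822.
C_D = 0.8822·(C_{A0}−C_A) = 0.8822×1.087 = 0.959 kmol/m³.
Y_D = C_D/C_{A0} = 0.9586/3.01 = 0.318.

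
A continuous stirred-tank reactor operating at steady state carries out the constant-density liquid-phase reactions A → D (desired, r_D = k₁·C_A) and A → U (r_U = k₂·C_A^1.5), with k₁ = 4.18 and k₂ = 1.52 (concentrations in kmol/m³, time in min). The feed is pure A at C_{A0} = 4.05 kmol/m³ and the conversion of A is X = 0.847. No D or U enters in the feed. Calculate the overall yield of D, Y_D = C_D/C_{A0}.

Exit C_A = C_{A0}(1−X) = 4.05×0.153 = 0.6197 kmol/m³.
In a CSTR the entire volume is at exit conditions, so r_D = 4.18×0.6197 = 2.590 and r_U = 1.52×0.6197^1.5 = 0.7414.
Fraction of consumed A going to D: r_D/(r_D+r_U) = 0.7775.
C_D = 0.7775·C_{A0}·X = 0.7775×4.05×0.847 = 2.67 kmol/m³; Y_D = C_D/C_{A0} = 0.659.

0.659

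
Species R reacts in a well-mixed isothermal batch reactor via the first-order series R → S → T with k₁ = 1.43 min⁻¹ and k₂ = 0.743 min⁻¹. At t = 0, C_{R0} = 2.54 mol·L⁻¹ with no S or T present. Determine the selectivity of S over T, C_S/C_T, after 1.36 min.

For first-order series with pure R initially, C_S(t) = k₁C_{R0}/(k₂−k₁)·(e^(−k₁t) − e^(−k₂t)).
e^(−k₁t) = e^(−1.43×1.36) = e^(−1.945) = 0.1430; e^(−k₂t) = e^(−1.010) = 0.3640.
C_S = 1.43×2.54/(0.743−1.43) × (0.1430−0.3640) = (-5.287)×(-0.2210) = 1.169 mol·L⁻¹.
C_R = C_{R0}e^(−k₁t) = 0.3633 mol·L⁻¹, so C_T = C_{R0}−C_R−C_S = 1.008 mol·L⁻¹; C_S/C_T = 1.16.

1.16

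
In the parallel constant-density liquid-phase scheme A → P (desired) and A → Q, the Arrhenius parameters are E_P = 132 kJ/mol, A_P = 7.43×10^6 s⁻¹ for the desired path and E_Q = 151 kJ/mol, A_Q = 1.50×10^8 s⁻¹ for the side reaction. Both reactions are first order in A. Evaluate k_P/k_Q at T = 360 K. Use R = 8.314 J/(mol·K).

With equal orders, S_{P/Q} = k_P/k_Q = (A_P/A_Q)·exp[(E_Q−E_P)/(RT)].
(E_Q−E_P)/(RT) = (151−132)×10³/(8.314×360) = 19000/2993 = 6.348.
k_P/k_Q = (7.43×10^6/1.50×10^8)·exp(6.348) = 0.04953 × 571.4 = 28.3.
Since E_P < E_Q, lowering the temperature improves selectivity toward P.

28.3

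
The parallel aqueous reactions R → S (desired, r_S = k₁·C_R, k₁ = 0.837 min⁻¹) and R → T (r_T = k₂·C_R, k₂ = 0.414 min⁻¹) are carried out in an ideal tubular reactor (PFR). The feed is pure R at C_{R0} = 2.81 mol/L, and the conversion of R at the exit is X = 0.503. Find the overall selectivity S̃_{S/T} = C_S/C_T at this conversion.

2.02

C_R = C_{R0}(1−X) = 1.397 mol/L.
Both paths are first order in R, so the instantaneous fraction to S is constant: dC_S/d(−C_R) = k₁/(k₁+k₂) = 0.6691.
C_S = 0.6691·(C_{R0}−C_R) = 0.6691×1.413 = 0.946 mol/L.
C_T = (C_{R0}−C_R)−C_S = 0.4678 mol/L; S̃_{S/T} = 0.9457/0.4678 = 2.02.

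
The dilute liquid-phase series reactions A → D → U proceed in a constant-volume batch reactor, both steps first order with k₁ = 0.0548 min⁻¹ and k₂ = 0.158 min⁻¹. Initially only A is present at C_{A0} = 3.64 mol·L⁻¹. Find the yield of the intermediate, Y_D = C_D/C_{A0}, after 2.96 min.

For first-order series with pure A initially, C_D(t) = k₁C_{A0}/(k₂−k₁)·(e^(−k₁t) − e^(−k₂t)).
e^(−k₁t) = e^(−0.0548×2.96) = e^(−0.1622) = 0.8503; e^(−k₂t) = e^(−0.4677) = 0.6265.
C_D = 0.0548×3.64/(0.158−0.0548) × (0.8503−0.6265) = 1.933×0.2238 = 0.4326 mol·L⁻¹.
Y_D = C_D/C_{A0} = 0.4326/3.64 = 0.119.

0.119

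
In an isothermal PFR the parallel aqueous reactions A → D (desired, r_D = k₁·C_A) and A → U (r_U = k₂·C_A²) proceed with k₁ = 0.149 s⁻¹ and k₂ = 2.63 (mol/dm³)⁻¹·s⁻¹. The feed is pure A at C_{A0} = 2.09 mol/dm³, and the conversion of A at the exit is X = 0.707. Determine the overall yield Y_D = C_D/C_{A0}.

0.0316

C_A = C_{A0}(1−X) = 0.6124 mol/dm³.
Along a PFR/batch, dC_D/dC_A = −r_D/(r_D+r_U) = −k₁/(k₁+k₂·C_A).
Integrating from C_{A0} to C_A: C_D = (0.149/2.63)·ln[(0.149+2.63·2.09)/(0.149+2.63·0.612)] = 0.05665·ln(5.646/1.760) = 0.06605 mol/dm³.
Y_D = C_D/C_{A0} = 0.06605/2.09 = 0.0316.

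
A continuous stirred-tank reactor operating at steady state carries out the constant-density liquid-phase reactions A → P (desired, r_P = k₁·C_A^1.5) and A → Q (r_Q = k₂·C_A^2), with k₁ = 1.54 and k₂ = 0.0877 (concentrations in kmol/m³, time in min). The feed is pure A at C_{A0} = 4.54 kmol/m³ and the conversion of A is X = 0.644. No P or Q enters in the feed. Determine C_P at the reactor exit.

Exit C_A = C_{A0}(1−X) = 4.54×0.356 = 1.616 kmol/m³.
Rates in a CSTR are evaluated at the outlet concentration: r_P = 1.54×1.616^1.5 = 3.164, r_Q = 0.0877×1.616^2 = 0.2291.
Fraction of consumed A going to P: r_P/(r_P+r_Q) = 0.9325.
C_P = 0.9325·C_{A0}·X = 0.9325×4.54×0.644 = 2.73 kmol/m³.

2.73 kmol/m³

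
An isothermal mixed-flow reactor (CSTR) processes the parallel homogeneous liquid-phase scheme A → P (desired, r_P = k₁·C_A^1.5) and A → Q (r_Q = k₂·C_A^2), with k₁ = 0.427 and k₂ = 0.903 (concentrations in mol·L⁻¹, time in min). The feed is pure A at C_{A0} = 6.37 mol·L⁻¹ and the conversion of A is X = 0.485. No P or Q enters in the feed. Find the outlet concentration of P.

Exit C_A = C_{A0}(1−X) = 6.37×0.515 = 3.281 mol·L⁻¹.
A CSTR operates uniformly at the exit composition, giving r_P = 2.537 and r_Q = 9.718 (each k·C_A^n at C_A = 3.281).
Fraction of consumed A going to P: r_P/(r_P+r_Q) = 0.2070.
C_P = 0.2070·C_{A0}·X = 0.2070×6.37×0.485 = 0.640 mol·L⁻¹.

0.640 mol·L⁻¹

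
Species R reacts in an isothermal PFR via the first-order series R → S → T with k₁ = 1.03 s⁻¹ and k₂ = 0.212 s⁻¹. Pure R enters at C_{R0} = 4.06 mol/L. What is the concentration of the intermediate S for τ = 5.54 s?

The intermediate concentration in a first-order A→B→C sequence is C_S = k₁C_{R0}(e^(−k₁τ) − e^(−k₂τ))/(k₂−k₁).
e^(−k₁τ) = e^(−1.03×5.54) = e^(−5.706) = 0.003325; e^(−k₂τ) = e^(−1.174) = 0.3090.
C_S = 1.03×4.06/(0.212−1.03) × (0.003325−0.3090) = (-5.112)×(-0.3057) = 1.563 mol/L.

1.56 mol/L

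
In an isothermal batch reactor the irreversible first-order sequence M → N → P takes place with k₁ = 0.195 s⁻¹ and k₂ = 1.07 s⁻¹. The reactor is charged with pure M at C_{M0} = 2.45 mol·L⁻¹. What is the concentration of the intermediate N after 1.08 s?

0.270 mol·L⁻¹

The intermediate concentration in a first-order A→B→C sequence is C_N = k₁C_{M0}(e^(−k₁t) − e^(−k₂t))/(k₂−k₁).
e^(−k₁t) = e^(−0.195×1.08) = e^(−0.2106) = 0.8101; e^(−k₂t) = e^(−1.156) = 0.3149.
C_N = 0.195×2.45/(1.07−0.195) × (0.8101−0.3149) = 0.5460×0.4952 = 0.2704 mol·L⁻¹.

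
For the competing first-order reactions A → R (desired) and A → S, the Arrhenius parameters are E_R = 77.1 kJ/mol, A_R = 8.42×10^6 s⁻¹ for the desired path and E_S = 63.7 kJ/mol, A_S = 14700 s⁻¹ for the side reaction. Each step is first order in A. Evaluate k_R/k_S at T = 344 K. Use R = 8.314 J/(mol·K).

5.29

k_R/k_S = (A_R/A_S)·exp[−(E_R−E_S)/(RT)] = (A_R/A_S)·exp[(E_S−E_R)/(RT)].
(E_S−E_R)/(RT) = (63.7−77.1)×10³/(8.314×344) = -13400/2860 = -4.685.
k_R/k_S = (8.42×10^6/14700)·exp(-4.685) = 572.8 × 0.009230 = 5.29.
Since E_R > E_S, raising the temperature improves selectivity toward R.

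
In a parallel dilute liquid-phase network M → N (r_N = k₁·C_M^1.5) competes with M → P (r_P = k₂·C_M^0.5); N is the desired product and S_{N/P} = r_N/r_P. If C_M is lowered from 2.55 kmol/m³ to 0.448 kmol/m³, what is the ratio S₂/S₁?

0.176

S_{N/P} = (k₁/k₂)·C_M, so S₂/S₁ = (C_{M,2}/C_{M,1}).
= 0.448/2.55 = 0.176.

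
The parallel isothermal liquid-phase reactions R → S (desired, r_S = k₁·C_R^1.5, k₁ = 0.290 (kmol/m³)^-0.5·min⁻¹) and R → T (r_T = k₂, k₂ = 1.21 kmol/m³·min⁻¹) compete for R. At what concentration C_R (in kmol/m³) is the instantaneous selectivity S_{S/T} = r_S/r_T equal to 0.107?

0.584 kmol/m³

S_{S/T} = (k₁/k₂)·C_R^1.5 ⇒ C_R = (S·k₂/k₁)^(1/1.5).
= (0.107×1.21/0.290)^(0.6667) = (0.4464)^(0.6667) = 0.584 kmol/m³.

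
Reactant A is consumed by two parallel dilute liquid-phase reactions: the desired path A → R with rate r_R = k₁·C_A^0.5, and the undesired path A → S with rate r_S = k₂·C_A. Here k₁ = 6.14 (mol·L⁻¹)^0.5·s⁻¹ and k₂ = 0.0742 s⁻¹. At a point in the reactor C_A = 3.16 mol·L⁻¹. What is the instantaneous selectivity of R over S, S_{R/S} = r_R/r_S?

S_{R/S} = r_R/r_S = (k₁·C_A^0.5)/(k₂·C_A) = (k₁/k₂)·C_A^-0.5.
= (6.14×3.160^0.5) / (0.0742×3.160) = 10.91/0.2345 = 46.6.

46.6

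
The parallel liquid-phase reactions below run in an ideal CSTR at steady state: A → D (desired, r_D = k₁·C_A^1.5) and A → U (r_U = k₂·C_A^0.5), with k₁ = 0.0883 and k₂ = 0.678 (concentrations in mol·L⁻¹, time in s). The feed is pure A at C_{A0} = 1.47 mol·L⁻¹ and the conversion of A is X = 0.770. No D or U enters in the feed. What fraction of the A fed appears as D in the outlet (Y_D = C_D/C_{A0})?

Exit C_A = C_{A0}(1−X) = 1.47×0.230 = 0.3381 mol·L⁻¹.
A CSTR operates uniformly at the exit composition, giving r_D = 0.01736 and r_U = 0.3942 (each k·C_A^n at C_A = 0.3381).
Fraction of consumed A going to D: r_D/(r_D+r_U) = 0.04218.
C_D = 0.04218·C_{A0}·X = 0.04218×1.47×0.770 = 0.0477 mol·L⁻¹; Y_D = C_D/C_{A0} = 0.0325.

0.0325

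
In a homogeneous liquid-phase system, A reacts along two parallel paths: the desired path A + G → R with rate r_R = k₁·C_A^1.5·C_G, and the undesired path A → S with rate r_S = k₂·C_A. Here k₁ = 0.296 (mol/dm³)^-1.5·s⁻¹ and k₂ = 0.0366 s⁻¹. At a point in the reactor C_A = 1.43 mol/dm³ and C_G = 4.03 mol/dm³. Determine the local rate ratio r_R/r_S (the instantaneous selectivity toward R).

S_{R/S} = r_R/r_S = (k₁·C_A^1.5·C_G)/(k₂·C_A) = (k₁/k₂)·C_A^0.5·C_G.
= (0.296×1.430^1.5×4.030) / (0.0366×1.430) = 2.040/0.05234 = 39.0.

39.0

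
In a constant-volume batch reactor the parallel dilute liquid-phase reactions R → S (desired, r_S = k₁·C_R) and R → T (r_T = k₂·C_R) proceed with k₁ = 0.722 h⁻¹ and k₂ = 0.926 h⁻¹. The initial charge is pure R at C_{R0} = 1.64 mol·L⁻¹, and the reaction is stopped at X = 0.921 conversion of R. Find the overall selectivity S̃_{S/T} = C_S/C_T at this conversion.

C_R = C_{R0}(1−X) = 0.1296 mol·L⁻¹.
Both paths are first order in R, so the instantaneous fraction to S is constant: dC_S/d(−C_R) = k₁/(k₁+k₂) = 0.4381.
C_S = 0.4381·(C_{R0}−C_R) = 0.4381×1.510 = 0.662 mol·L⁻¹.
C_T = (C_{R0}−C_R)−C_S = 0.8487 mol·L⁻¹; S̃_{S/T} = 0.6617/0.8487 = 0.780.

0.780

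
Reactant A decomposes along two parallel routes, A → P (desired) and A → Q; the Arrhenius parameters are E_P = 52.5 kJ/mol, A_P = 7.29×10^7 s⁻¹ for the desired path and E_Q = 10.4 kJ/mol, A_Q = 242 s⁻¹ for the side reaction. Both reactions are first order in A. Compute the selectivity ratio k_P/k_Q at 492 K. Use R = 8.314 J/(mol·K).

Since both paths have the same order in A, the concentration cancels and S_{P/Q} = k_P/k_Q = (A_P/A_Q)·exp[(E_Q−E_P)/(RT)].
(E_Q−E_P)/(RT) = (10.4−52.5)×10³/(8.314×492) = -42100/4090 = -10.29.
k_P/k_Q = (7.29×10^7/242)·exp(-10.29) = 3.012×10^5 × 3.390×10^-5 = 10.2.

10.2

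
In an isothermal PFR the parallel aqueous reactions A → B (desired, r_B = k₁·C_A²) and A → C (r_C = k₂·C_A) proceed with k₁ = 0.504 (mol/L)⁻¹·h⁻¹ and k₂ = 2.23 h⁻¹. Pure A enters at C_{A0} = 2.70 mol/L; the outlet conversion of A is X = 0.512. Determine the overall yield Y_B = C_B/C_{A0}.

0.159

C_A = C_{A0}(1−X) = 1.318 mol/L.
Along a PFR/batch, dC_C/dC_A = −r_C/(r_B+r_C) = −k₂/(k₂+k₁·C_A).
Integrating from C_{A0} to C_A: C_C = (2.23/0.504)·ln[(2.23+0.504·2.70)/(2.23+0.504·1.32)] = 4.425·ln(3.591/2.894) = 0.9544 mol/L.
Then C_B = (C_{A0}−C_A) − C_C = 1.382 − 0.9544 = 0.4280 mol/L.
Y_B = C_B/C_{A0} = 0.4280/2.70 = 0.159.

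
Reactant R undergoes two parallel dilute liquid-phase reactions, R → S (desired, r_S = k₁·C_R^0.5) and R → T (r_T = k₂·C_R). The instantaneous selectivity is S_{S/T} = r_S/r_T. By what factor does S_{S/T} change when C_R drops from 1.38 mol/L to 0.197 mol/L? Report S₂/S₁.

2.65

S_{S/T} = (k₁/k₂)·C_R^-0.5, so S₂/S₁ = (C_{R,2}/C_{R,1})^-0.5.
= (0.197/1.38)^(-0.5) = (0.1428)^(-0.5) = 2.65.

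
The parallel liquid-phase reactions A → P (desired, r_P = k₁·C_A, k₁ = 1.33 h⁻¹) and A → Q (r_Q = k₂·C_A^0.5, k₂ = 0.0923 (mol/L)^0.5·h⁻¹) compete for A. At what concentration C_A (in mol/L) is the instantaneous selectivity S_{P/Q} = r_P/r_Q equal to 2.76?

S_{P/Q} = (k₁/k₂)·C_A^0.5 ⇒ C_A = (S·k₂/k₁)^(2).
= (2.76×0.0923/1.33)^(2) = (0.1915)^(2) = 0.0367 mol/L.

0.0367 mol/L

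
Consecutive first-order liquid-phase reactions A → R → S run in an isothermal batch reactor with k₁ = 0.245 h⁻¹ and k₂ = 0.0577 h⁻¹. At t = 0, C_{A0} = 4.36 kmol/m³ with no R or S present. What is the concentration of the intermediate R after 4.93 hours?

Solving the coupled first-order balances gives C_R(t) = [k₁/(k₂−k₁)]·C_{A0}·(e^(−k₁t) − e^(−k₂t)).
e^(−k₁t) = e^(−0.245×4.93) = e^(−1.208) = 0.2988; e^(−k₂t) = e^(−0.2845) = 0.7524.
C_R = 0.245×4.36/(0.0577−0.245) × (0.2988−0.7524) = (-5.703)×(-0.4536) = 2.587 kmol/m³.

2.59 kmol/m³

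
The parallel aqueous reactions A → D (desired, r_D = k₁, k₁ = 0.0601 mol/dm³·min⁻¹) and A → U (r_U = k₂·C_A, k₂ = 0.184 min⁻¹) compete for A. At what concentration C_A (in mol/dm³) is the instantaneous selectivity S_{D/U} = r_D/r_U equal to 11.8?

0.0277 mol/dm³

S_{D/U} = (k₁/k₂)·C_A⁻¹ ⇒ C_A = (S·k₂/k₁)^(-1).
= (11.8×0.184/0.0601)^(-1) = (36.13)^(-1) = 0.0277 mol/dm³.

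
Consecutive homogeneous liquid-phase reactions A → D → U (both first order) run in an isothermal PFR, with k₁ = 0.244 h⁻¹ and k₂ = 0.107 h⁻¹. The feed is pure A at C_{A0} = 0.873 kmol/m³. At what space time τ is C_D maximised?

6.02 h

Setting dC_D/dτ = 0 gives τ_opt = ln(k₂/k₁)/(k₂−k₁).
= ln(0.107/0.244)/(0.107−0.244) = ln(0.4385)/-0.1370 = -0.8243/-0.1370 = 6.02 h.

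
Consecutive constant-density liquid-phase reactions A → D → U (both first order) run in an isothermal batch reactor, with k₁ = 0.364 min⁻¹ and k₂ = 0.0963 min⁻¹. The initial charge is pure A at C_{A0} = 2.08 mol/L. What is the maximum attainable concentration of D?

At the optimum, C_{D,max}/C_{A0} = (k₁/k₂)^[k₂/(k₂−k₁)].
= (0.364/0.0963)^(0.0963/(0.0963−0.364)) = (3.780)^(-0.3597) = 0.6198.
C_{D,max} = 0.6198×2.08 = 1.29 mol/L.

1.29 mol/L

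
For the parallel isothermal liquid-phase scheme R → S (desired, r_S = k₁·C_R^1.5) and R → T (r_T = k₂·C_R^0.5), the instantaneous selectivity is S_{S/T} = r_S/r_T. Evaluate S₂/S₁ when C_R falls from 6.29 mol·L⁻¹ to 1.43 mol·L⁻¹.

0.227

S_{S/T} = (k₁/k₂)·C_R, so S₂/S₁ = (C_{R,2}/C_{R,1}).
= 1.43/6.29 = 0.227.
Selectivity toward S falls as C_R falls — high-concentration operation is favoured.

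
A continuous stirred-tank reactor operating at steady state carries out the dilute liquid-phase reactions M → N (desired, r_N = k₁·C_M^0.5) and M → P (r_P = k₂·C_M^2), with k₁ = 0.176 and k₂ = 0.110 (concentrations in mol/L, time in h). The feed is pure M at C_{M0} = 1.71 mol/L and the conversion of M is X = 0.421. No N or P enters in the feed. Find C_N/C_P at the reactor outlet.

1.62

Exit C_M = C_{M0}(1−X) = 1.71×0.579 = 0.9901 mol/L.
In a CSTR the entire volume is at exit conditions, so r_N = 0.176×0.9901^0.5 = 0.1751 and r_P = 0.110×0.9901^2 = 0.1078.
Overall selectivity = C_N/C_P = r_Nτ/(r_Pτ) = r_N/r_P = 1.62.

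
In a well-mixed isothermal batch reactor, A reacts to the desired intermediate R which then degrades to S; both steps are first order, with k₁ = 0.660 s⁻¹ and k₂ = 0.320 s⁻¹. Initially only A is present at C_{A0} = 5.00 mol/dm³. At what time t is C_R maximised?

2.13 s

The intermediate peaks when r₁ = r₂, i.e. k₁e^(−k₁t) = k₂e^(−k₂t), giving t_opt = ln(k₂/k₁)/(k₂−k₁).
= ln(0.320/0.660)/(0.320−0.660) = ln(0.4848)/-0.3400 = -0.7239/-0.3400 = 2.13 s.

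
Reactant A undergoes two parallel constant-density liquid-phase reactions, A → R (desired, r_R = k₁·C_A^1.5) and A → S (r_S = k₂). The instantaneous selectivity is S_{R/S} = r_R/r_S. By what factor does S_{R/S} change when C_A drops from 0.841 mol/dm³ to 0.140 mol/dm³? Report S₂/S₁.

0.0679

S_{R/S} = (k₁/k₂)·C_A^1.5, so S₂/S₁ = (C_{A,2}/C_{A,1})^1.5.
= (0.140/0.841)^1.5 = (0.1665)^1.5 = 0.0679.
Selectivity toward R falls as C_A falls — high-concentration operation is favoured.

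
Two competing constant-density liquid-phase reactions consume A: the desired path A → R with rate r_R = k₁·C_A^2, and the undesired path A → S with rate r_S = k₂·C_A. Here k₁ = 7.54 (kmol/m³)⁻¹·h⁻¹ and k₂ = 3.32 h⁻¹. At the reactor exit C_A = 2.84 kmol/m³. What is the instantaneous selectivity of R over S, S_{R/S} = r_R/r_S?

S_{R/S} = r_R/r_S = (k₁·C_A^2)/(k₂·C_A) = (k₁/k₂)·C_A.
= (7.54×2.840^2) / (3.32×2.840) = 60.81/9.429 = 6.45.
Since the desired path is higher order in A, keeping C_A high (PFR or concentrated feed) favours R.

6.45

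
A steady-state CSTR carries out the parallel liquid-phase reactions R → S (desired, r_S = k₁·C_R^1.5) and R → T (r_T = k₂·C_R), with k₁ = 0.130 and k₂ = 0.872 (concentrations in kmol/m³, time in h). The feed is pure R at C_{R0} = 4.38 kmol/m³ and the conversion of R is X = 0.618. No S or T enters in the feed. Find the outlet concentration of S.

Exit C_R = C_{R0}(1−X) = 4.38×0.382 = 1.673 kmol/m³.
Rates in a CSTR are evaluated at the outlet concentration: r_S = 0.130×1.673^1.5 = 0.2814, r_T = 0.872×1.673 = 1.459.
Fraction of consumed R going to S: r_S/(r_S+r_T) = 0.1617.
C_S = 0.1617·C_{R0}·X = 0.1617×4.38×0.618 = 0.438 kmol/m³.

0.438 kmol/m³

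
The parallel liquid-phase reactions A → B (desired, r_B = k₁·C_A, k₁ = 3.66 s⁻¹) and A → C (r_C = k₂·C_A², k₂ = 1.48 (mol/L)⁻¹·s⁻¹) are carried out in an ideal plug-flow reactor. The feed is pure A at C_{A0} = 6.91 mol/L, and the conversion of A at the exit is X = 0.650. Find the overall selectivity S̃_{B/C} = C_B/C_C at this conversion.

0.559

C_A = C_{A0}(1−X) = 2.418 mol/L.
Along a PFR/batch, dC_B/dC_A = −r_B/(r_B+r_C) = −k₁/(k₁+k₂·C_A).
Integrating from C_{A0} to C_A: C_B = (3.66/1.48)·ln[(3.66+1.48·6.91)/(3.66+1.48·2.42)] = 2.473·ln(13.89/7.239) = 1.611 mol/L.
C_C = (C_{A0}−C_A)−C_B = 2.881 mol/L; S̃_{B/C} = 1.611/2.881 = 0.559.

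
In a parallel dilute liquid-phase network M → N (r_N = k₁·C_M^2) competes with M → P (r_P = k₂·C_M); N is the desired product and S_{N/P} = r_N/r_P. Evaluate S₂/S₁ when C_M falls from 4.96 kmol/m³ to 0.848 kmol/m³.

S_{N/P} = (k₁/k₂)·C_M, so S₂/S₁ = (C_{M,2}/C_{M,1}).
= 0.848/4.96 = 0.171.

0.171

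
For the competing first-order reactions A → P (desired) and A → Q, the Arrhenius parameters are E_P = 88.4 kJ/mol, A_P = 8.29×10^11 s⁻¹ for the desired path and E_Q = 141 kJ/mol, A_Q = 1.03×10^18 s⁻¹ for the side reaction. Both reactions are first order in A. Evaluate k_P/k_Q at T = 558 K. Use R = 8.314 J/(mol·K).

With equal orders, S_{P/Q} = k_P/k_Q = (A_P/A_Q)·exp[(E_Q−E_P)/(RT)].
(E_Q−E_P)/(RT) = (141−88.4)×10³/(8.314×558) = 52600/4639 = 11.34.
k_P/k_Q = (8.29×10^11/1.03×10^18)·exp(11.34) = 8.049×10^-7 × 83963 = 0.0676.

0.0676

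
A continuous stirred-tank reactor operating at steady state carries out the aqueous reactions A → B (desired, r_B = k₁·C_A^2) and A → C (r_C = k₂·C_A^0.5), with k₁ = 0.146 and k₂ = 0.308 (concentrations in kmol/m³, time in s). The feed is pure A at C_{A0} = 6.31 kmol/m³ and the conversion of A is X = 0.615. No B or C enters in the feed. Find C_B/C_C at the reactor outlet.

Exit C_A = C_{A0}(1−X) = 6.31×0.385 = 2.429 kmol/m³.
In a CSTR the entire volume is at exit conditions, so r_B = 0.146×2.429^2 = 0.8617 and r_C = 0.308×2.429^0.5 = 0.4801.
Overall selectivity = C_B/C_C = r_Bτ/(r_Cτ) = r_B/r_C = 1.79.

1.79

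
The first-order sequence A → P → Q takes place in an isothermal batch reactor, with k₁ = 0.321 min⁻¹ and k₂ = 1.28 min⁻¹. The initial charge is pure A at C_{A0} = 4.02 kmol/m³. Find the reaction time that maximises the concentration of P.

1.44 min

The intermediate peaks when r₁ = r₂, i.e. k₁e^(−k₁t) = k₂e^(−k₂t), giving t_opt = ln(k₂/k₁)/(k₂−k₁).
= ln(1.28/0.321)/(1.28−0.321) = ln(3.988)/0.9590 = 1.383/0.9590 = 1.44 min.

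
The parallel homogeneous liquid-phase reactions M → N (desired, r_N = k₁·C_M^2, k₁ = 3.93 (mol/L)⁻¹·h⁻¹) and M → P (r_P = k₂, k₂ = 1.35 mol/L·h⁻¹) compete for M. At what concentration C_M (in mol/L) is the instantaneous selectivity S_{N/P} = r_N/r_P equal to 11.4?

S_{N/P} = (k₁/k₂)·C_M^2 ⇒ C_M = (S·k₂/k₁)^(0.5).
= (11.4×1.35/3.93)^(0.5) = (3.916)^(0.5) = 1.98 mol/L.

1.98 mol/L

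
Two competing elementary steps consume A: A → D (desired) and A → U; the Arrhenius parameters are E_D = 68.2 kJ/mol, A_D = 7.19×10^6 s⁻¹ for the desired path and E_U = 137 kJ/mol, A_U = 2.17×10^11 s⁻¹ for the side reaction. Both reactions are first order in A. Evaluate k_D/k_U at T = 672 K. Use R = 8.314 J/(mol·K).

7.38

k_D/k_U = (A_D/A_U)·exp[−(E_D−E_U)/(RT)] = (A_D/A_U)·exp[(E_U−E_D)/(RT)].
(E_U−E_D)/(RT) = (137−68.2)×10³/(8.314×672) = 68800/5587 = 12.31.
k_D/k_U = (7.19×10^6/2.17×10^11)·exp(12.31) = 3.313×10^-5 × 2.229×10^5 = 7.38.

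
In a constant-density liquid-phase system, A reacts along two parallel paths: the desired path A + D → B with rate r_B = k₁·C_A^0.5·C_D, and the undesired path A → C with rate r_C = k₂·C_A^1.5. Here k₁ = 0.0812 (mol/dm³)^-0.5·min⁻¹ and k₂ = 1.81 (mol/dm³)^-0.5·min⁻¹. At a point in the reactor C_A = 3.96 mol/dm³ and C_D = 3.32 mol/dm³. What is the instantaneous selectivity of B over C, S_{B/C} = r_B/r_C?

S_{B/C} = r_B/r_C = (k₁·C_A^0.5·C_D)/(k₂·C_A^1.5) = (k₁/k₂)·C_A⁻¹·C_D.
= (0.0812×3.960^0.5×3.320) / (1.81×3.960^1.5) = 0.5365/14.26 = 0.0376.
The undesired path is higher order in A, so low C_A (CSTR or dilute feed) favours B.

0.0376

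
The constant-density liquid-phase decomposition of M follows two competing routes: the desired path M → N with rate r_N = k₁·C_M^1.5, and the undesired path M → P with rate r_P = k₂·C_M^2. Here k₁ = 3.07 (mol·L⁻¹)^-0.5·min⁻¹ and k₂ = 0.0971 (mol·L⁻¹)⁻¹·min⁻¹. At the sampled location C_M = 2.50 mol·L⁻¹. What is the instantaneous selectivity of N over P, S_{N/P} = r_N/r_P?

S_{N/P} = r_N/r_P = (k₁·C_M^1.5)/(k₂·C_M^2) = (k₁/k₂)·C_M^-0.5.
= (3.07×2.500^1.5) / (0.0971×2.500^2) = 12.14/0.6069 = 20.0.

20.0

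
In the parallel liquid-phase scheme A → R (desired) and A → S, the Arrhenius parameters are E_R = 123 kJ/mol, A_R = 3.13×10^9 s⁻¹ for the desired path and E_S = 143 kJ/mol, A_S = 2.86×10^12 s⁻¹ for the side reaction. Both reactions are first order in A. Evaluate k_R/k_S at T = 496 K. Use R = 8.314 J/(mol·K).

k_R/k_S = (A_R/A_S)·exp[−(E_R−E_S)/(RT)] = (A_R/A_S)·exp[(E_S−E_R)/(RT)].
(E_S−E_R)/(RT) = (143−123)×10³/(8.314×496) = 20000/4124 = 4.850.
k_R/k_S = (3.13×10^9/2.86×10^12)·exp(4.850) = 0.001094 × 127.7 = 0.140.

0.140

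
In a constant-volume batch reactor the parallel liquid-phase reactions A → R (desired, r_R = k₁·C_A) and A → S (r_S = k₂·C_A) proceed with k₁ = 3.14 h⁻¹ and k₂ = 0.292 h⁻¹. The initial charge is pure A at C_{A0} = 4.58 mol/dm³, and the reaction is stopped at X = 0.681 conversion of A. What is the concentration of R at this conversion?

2.85 mol/dm³

C_A = C_{A0}(1−X) = 1.461 mol/dm³.
Both paths are first order in A, so the instantaneous fraction to R is constant: dC_R/d(−C_A) = k₁/(k₁+k₂) = 0.9149.
C_R = 0.9149·(C_{A0}−C_A) = 0.9149×3.119 = 2.85 mol/dm³.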